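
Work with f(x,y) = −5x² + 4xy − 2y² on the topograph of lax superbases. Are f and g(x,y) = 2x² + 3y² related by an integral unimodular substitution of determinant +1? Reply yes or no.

D₁ = -24, D₂ = -24
f is negative-definite; reduce −f:
−f: flip: (5,-4,2)→(2,4,5)
−f: translate: b→0 (≡4 mod 4), so (2,4,5)→(2,0,3)
−f: reduced (well bottom): (2,0,3) with a≤c, −a<b≤a
flip sign back: reduced form of f is (-2,0,-3)
g: reduced (well bottom): (2,0,3) with a≤c, −a<b≤a
reduced forms (-2, 0, -3) vs (2, 0, 3) ⇒ inequivalent

no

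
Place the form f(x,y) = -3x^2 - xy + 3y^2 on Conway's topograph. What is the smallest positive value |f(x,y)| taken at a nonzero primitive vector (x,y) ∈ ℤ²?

descent: ρ → (3,1,-3)  [lands on river]
river: ρ → (-3,5,1)
river: ρ → (1,5,-3)
river: ρ → (-3,1,3)
river: ρ → (3,5,-1)
river: ρ → (-1,5,3)
closes: descent 1, river 6
min |a| on river = 1

1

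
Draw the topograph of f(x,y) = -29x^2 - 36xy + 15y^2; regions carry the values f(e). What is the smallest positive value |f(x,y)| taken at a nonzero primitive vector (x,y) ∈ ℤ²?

descent: ρ → (15,36,-29)  [lands on river]
river: ρ → (-29,22,22)
river: ρ → (22,22,-29)
river: ρ → (-29,36,15)
river: ρ → (15,54,-2)
river: ρ → (-2,54,15)
closes: descent 1, river 6
min |a| on river = 2

2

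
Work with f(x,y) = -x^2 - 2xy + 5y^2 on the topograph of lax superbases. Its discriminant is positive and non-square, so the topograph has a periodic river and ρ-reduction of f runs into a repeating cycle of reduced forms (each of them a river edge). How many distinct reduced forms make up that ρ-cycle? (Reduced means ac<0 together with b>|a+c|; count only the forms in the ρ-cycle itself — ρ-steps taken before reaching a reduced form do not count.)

D = 24, ⌊√D⌋ = 4
descent: ρ → (5,2,-1)
descent: ρ → (-1,4,2)  [lands on river]
river: ρ → (2,4,-1)
ρ-cycle length = 2 (tail of 2 descent steps not counted)

2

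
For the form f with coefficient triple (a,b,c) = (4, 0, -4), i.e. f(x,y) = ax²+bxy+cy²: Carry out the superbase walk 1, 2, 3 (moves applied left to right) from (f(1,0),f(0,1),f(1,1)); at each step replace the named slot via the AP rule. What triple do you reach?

start (4,-4,0) = (f(1,0),f(0,1),f(1,1))
replace slot 1: 2·((-4)+0) − 4 = -12 → (-12,-4,0)
replace slot 2: 2·((-12)+0) − (-4) = -20 → (-12,-20,0)
replace slot 3: 2·((-12)+(-20)) − 0 = -64 → (-12,-20,-64)

-12,-20,-64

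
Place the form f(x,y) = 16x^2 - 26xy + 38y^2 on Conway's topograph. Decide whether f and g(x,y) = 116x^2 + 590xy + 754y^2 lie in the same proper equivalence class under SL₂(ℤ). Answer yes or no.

D₁ = -1756, D₂ = -1756
f: translate: b→6 (≡-26 mod 32), so (16,-26,38)→(16,6,28)
f: reduced (well bottom): (16,6,28) with a≤c, −a<b≤a
g: translate: b→-106 (≡590 mod 232), so (116,590,754)→(116,-106,28)
g: flip: (116,-106,28)→(28,106,116)
g: translate: b→-6 (≡106 mod 56), so (28,106,116)→(28,-6,16)
g: flip: (28,-6,16)→(16,6,28)
g: reduced (well bottom): (16,6,28) with a≤c, −a<b≤a
reduced forms (16, 6, 28) vs (16, 6, 28) ⇒ equivalent

yes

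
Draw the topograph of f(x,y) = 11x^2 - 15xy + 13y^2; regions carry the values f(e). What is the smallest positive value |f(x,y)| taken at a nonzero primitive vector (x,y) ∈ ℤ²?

translate: b→7 (≡-15 mod 22), so (11,-15,13)→(11,7,9)
flip: (11,7,9)→(9,-7,11)
reduced (well bottom): (9,-7,11) with a≤c, −a<b≤a
well minimum = a = 9

9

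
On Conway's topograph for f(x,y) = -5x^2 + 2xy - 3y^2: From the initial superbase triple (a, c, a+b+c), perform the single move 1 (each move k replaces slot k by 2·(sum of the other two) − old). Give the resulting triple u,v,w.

start (-5,-3,-6) = (f(1,0),f(0,1),f(1,1))
replace slot 1: 2·((-3)+(-6)) − (-5) = -13 → (-13,-3,-6)

-13,-3,-6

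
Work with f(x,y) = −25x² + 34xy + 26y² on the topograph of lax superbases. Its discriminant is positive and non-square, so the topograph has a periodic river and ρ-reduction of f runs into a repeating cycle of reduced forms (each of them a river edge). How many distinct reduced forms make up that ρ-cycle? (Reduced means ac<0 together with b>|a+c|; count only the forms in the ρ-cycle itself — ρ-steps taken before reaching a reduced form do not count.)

D = 3756, ⌊√D⌋ = 61
river: ρ → (26,18,-33)
river: ρ → (-33,48,11)
river: ρ → (11,40,-49)
river: ρ → (-49,58,2)
river: ρ → (2,58,-49)
river: ρ → (-49,40,11)
river: ρ → (11,48,-33)
river: ρ → (-33,18,26)
river: ρ → (26,34,-25)
river: ρ → (-25,16,35)
river: ρ → (35,54,-6)
river: ρ → (-6,54,35)
river: ρ → (35,16,-25)
river: ρ → (-25,34,26)
ρ-cycle length = 14 (tail of 0 descent steps not counted)

14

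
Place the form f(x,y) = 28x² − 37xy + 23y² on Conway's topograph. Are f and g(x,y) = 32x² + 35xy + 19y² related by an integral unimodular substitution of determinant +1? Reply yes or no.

D₁ = -1207, D₂ = -1207
f: translate: b→19 (≡-37 mod 56), so (28,-37,23)→(28,19,14)
f: flip: (28,19,14)→(14,-19,28)
f: translate: b→9 (≡-19 mod 28), so (14,-19,28)→(14,9,23)
f: reduced (well bottom): (14,9,23) with a≤c, −a<b≤a
g: translate: b→-29 (≡35 mod 64), so (32,35,19)→(32,-29,16)
g: flip: (32,-29,16)→(16,29,32)
g: translate: b→-3 (≡29 mod 32), so (16,29,32)→(16,-3,19)
g: reduced (well bottom): (16,-3,19) with a≤c, −a<b≤a
reduced forms (14, 9, 23) vs (16, -3, 19) ⇒ inequivalent

no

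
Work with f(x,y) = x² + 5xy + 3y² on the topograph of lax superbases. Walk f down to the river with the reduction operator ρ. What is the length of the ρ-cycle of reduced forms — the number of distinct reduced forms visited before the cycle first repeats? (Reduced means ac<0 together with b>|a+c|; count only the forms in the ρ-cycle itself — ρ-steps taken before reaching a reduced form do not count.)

D = 13, ⌊√D⌋ = 3
descent: ρ → (3,1,-1)
descent: ρ → (-1,3,1)  [lands on river]
river: ρ → (1,3,-1)
ρ-cycle length = 2 (tail of 2 descent steps not counted)

2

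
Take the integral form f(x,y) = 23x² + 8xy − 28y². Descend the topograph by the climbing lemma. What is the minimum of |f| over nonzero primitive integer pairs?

river: ρ → (-28,48,3)
river: ρ → (3,48,-28)
river: ρ → (-28,8,23)
river: ρ → (23,38,-13)
river: ρ → (-13,40,20)
river: ρ → (20,40,-13)
river: ρ → (-13,38,23)
river: ρ → (23,8,-28)
closes: descent 0, river 8
min |a| on river = 3

3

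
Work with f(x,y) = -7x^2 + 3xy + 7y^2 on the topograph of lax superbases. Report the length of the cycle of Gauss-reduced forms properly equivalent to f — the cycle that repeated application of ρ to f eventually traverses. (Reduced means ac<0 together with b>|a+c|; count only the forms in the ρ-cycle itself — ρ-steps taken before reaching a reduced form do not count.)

D = 205, ⌊√D⌋ = 14
river: ρ → (7,11,-3)
river: ρ → (-3,13,3)
river: ρ → (3,11,-7)
river: ρ → (-7,3,7)
ρ-cycle length = 4 (tail of 0 descent steps not counted)

4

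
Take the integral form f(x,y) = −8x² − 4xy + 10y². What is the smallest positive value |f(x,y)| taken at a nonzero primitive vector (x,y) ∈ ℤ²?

descent: ρ → (10,4,-8)  [lands on river]
river: ρ → (-8,12,6)
river: ρ → (6,12,-8)
river: ρ → (-8,4,10)
river: ρ → (10,16,-2)
river: ρ → (-2,16,10)
closes: descent 1, river 6
min |a| on river = 2

2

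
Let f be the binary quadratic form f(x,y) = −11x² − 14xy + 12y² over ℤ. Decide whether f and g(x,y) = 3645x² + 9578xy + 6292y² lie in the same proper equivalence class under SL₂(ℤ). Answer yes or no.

D₁ = 724, D₂ = 724
river cycle of f (length 42): (12, 14, -11), (-11, 8, 15), (15, 22, -4), (-4, 26, 3), (3, 22, -20), (-20, 18, 5), (5, 22, -12), (-12, 26, 1), (1, 26, -12), (-12, 22, 5), … (32 more)
river cycle of g (length 42): (12, 14, -11), (-11, 8, 15), (15, 22, -4), (-4, 26, 3), (3, 22, -20), (-20, 18, 5), (5, 22, -12), (-12, 26, 1), (1, 26, -12), (-12, 22, 5), … (32 more)
cycles coincide ⇒ equivalent

yes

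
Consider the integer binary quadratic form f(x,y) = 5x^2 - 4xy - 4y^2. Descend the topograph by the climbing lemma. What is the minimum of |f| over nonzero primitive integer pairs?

descent: ρ → (-4,4,5)  [lands on river]
river: ρ → (5,6,-3)
river: ρ → (-3,6,5)
river: ρ → (5,4,-4)
closes: descent 1, river 4
min |a| on river = 3

3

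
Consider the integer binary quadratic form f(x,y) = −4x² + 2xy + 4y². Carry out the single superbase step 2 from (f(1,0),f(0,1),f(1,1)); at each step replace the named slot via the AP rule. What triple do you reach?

start (-4,4,2) = (f(1,0),f(0,1),f(1,1))
replace slot 2: 2·((-4)+2) − 4 = -8 → (-4,-8,2)

-4,-8,2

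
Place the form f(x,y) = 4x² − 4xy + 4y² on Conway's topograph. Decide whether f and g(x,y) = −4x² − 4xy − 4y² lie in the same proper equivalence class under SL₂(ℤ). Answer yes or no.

D₁ = -48, D₂ = -48
f: translate: b→4 (≡-4 mod 8), so (4,-4,4)→(4,4,4)
f: reduced (well bottom): (4,4,4) with a≤c, −a<b≤a
g is negative-definite; reduce −g:
−g: reduced (well bottom): (4,4,4) with a≤c, −a<b≤a
flip sign back: reduced form of g is (-4,-4,-4)
reduced forms (4, 4, 4) vs (-4, -4, -4) ⇒ inequivalent

no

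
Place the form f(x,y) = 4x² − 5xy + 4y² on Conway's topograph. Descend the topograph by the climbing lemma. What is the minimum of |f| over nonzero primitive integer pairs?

translate: b→3 (≡-5 mod 8), so (4,-5,4)→(4,3,3)
flip: (4,3,3)→(3,-3,4)
translate: b→3 (≡-3 mod 6), so (3,-3,4)→(3,3,4)
reduced (well bottom): (3,3,4) with a≤c, −a<b≤a
well minimum = a = 3

3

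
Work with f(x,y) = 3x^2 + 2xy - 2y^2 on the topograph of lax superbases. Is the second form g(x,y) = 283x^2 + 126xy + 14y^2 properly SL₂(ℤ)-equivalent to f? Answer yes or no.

D₁ = 28, D₂ = 28
river cycle of f (length 4): (-2, 2, 3), (3, 4, -1), (-1, 4, 3), (3, 2, -2)
river cycle of g (length 4): (3, 4, -1), (-1, 4, 3), (3, 2, -2), (-2, 2, 3)
cycles coincide ⇒ equivalent

yes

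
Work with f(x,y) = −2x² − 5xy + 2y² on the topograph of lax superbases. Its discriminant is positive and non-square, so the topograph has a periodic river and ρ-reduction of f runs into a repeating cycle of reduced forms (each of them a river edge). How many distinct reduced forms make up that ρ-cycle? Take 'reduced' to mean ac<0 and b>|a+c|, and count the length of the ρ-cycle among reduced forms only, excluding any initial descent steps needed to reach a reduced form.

D = 41, ⌊√D⌋ = 6
descent: ρ → (2,5,-2)  [lands on river]
river: ρ → (-2,3,4)
river: ρ → (4,5,-1)
river: ρ → (-1,5,4)
river: ρ → (4,3,-2)
river: ρ → (-2,5,2)
river: ρ → (2,3,-4)
river: ρ → (-4,5,1)
river: ρ → (1,5,-4)
river: ρ → (-4,3,2)
ρ-cycle length = 10 (tail of 1 descent step not counted)

10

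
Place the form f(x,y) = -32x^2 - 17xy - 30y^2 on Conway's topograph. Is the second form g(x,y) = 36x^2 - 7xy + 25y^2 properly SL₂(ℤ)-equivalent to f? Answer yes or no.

D₁ = -3551, D₂ = -3551
f is negative-definite; reduce −f:
−f: flip: (32,17,30)→(30,-17,32)
−f: reduced (well bottom): (30,-17,32) with a≤c, −a<b≤a
flip sign back: reduced form of f is (-30,17,-32)
g: flip: (36,-7,25)→(25,7,36)
g: reduced (well bottom): (25,7,36) with a≤c, −a<b≤a
reduced forms (-30, 17, -32) vs (25, 7, 36) ⇒ inequivalent

no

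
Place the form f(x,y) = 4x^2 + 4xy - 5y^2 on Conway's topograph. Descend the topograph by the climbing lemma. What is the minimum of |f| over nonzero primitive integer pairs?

river: ρ → (-5,6,3)
river: ρ → (3,6,-5)
river: ρ → (-5,4,4)
river: ρ → (4,4,-5)
closes: descent 0, river 4
min |a| on river = 3

3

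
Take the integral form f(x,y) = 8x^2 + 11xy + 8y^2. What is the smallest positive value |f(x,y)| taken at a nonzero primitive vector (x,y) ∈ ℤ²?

translate: b→-5 (≡11 mod 16), so (8,11,8)→(8,-5,5)
flip: (8,-5,5)→(5,5,8)
reduced (well bottom): (5,5,8) with a≤c, −a<b≤a
well minimum = a = 5

5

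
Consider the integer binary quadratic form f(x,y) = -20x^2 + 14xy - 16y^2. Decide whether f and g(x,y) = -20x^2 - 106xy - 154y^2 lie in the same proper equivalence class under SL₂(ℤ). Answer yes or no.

D₁ = -1084, D₂ = -1084
f is negative-definite; reduce −f:
−f: flip: (20,-14,16)→(16,14,20)
−f: reduced (well bottom): (16,14,20) with a≤c, −a<b≤a
flip sign back: reduced form of f is (-16,-14,-20)
g is negative-definite; reduce −g:
−g: translate: b→-14 (≡106 mod 40), so (20,106,154)→(20,-14,16)
−g: flip: (20,-14,16)→(16,14,20)
−g: reduced (well bottom): (16,14,20) with a≤c, −a<b≤a
flip sign back: reduced form of g is (-16,-14,-20)
reduced forms (-16, -14, -20) vs (-16, -14, -20) ⇒ equivalent

yes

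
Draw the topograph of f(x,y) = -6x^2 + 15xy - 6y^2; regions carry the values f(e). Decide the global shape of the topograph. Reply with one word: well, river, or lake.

D = b²−4ac = 15² − 4·(-6)·(-6) = 81
D = 9² is a perfect square ⇒ form factors over ℤ ⇒ lakes

lake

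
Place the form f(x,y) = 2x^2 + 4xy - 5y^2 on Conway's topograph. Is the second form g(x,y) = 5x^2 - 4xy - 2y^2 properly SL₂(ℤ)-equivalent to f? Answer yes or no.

D₁ = 56, D₂ = 56
river cycle of f (length 4): (-5, 6, 1), (1, 6, -5), (-5, 4, 2), (2, 4, -5)
river cycle of g (length 4): (-2, 4, 5), (5, 6, -1), (-1, 6, 5), (5, 4, -2)
cycles differ ⇒ inequivalent

no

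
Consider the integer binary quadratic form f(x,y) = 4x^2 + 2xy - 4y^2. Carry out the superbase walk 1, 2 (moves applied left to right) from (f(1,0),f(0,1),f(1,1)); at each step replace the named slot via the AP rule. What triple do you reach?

start (4,-4,2) = (f(1,0),f(0,1),f(1,1))
replace slot 1: 2·((-4)+2) − 4 = -8 → (-8,-4,2)
replace slot 2: 2·((-8)+2) − (-4) = -8 → (-8,-8,2)

-8,-8,2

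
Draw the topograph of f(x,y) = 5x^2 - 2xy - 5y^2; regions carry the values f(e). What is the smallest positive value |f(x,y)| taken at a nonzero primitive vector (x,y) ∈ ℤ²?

descent: ρ → (-5,2,5)  [lands on river]
river: ρ → (5,8,-2)
river: ρ → (-2,8,5)
river: ρ → (5,2,-5)
river: ρ → (-5,8,2)
river: ρ → (2,8,-5)
closes: descent 1, river 6
min |a| on river = 2

2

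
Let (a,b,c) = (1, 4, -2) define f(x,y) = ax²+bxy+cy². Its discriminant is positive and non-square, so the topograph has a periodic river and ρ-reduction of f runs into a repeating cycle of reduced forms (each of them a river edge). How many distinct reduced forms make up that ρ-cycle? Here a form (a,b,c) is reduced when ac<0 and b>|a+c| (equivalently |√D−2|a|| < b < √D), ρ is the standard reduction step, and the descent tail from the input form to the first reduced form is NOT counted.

D = 24, ⌊√D⌋ = 4
river: ρ → (-2,4,1)
river: ρ → (1,4,-2)
ρ-cycle length = 2 (tail of 0 descent steps not counted)

2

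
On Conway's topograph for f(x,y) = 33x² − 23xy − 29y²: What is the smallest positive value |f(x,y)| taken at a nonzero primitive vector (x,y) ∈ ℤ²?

descent: ρ → (-29,23,33)  [lands on river]
river: ρ → (33,43,-19)
river: ρ → (-19,33,43)
river: ρ → (43,53,-9)
river: ρ → (-9,55,37)
river: ρ → (37,19,-27)
river: ρ → (-27,35,29)
river: ρ → (29,23,-33)
river: ρ → (-33,43,19)
river: ρ → (19,33,-43)
river: ρ → (-43,53,9)
river: ρ → (9,55,-37)
river: ρ → (-37,19,27)
river: ρ → (27,35,-29)
closes: descent 1, river 14
min |a| on river = 9

9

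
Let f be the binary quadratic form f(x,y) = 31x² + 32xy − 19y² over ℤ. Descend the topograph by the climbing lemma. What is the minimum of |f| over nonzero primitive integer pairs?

river: ρ → (-19,44,19)
river: ρ → (19,32,-31)
river: ρ → (-31,30,20)
river: ρ → (20,50,-11)
river: ρ → (-11,38,44)
river: ρ → (44,50,-5)
river: ρ → (-5,50,44)
river: ρ → (44,38,-11)
river: ρ → (-11,50,20)
river: ρ → (20,30,-31)
river: ρ → (-31,32,19)
river: ρ → (19,44,-19)
river: ρ → (-19,32,31)
river: ρ → (31,30,-20)
river: ρ → (-20,50,11)
river: ρ → (11,38,-44)
river: ρ → (-44,50,5)
river: ρ → (5,50,-44)
river: ρ → (-44,38,11)
river: ρ → (11,50,-20)
river: ρ → (-20,30,31)
river: ρ → (31,32,-19)
closes: descent 0, river 22
min |a| on river = 5

5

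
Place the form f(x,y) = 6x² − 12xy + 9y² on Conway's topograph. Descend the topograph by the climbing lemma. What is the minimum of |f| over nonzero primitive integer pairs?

translate: b→0 (≡-12 mod 12), so (6,-12,9)→(6,0,3)
flip: (6,0,3)→(3,0,6)
reduced (well bottom): (3,0,6) with a≤c, −a<b≤a
well minimum = a = 3

3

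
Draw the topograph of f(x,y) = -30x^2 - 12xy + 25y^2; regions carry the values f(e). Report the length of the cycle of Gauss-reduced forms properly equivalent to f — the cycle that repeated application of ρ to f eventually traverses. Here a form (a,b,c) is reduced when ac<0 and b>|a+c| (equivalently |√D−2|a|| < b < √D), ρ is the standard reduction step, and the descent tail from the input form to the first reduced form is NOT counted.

D = 3144, ⌊√D⌋ = 56
descent: ρ → (25,12,-30)  [lands on river]
river: ρ → (-30,48,7)
river: ρ → (7,50,-23)
river: ρ → (-23,42,15)
river: ρ → (15,48,-14)
river: ρ → (-14,36,33)
river: ρ → (33,30,-17)
river: ρ → (-17,38,25)
ρ-cycle length = 8 (tail of 1 descent step not counted)

8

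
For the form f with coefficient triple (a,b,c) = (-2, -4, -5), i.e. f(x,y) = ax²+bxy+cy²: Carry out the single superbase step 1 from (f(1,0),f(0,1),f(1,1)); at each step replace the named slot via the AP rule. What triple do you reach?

start (-2,-5,-11) = (f(1,0),f(0,1),f(1,1))
replace slot 1: 2·((-5)+(-11)) − (-2) = -30 → (-30,-5,-11)

-30,-5,-11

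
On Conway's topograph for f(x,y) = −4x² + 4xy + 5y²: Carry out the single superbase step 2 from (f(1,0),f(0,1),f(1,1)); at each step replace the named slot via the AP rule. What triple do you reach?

start (-4,5,5) = (f(1,0),f(0,1),f(1,1))
replace slot 2: 2·((-4)+5) − 5 = -3 → (-4,-3,5)

-4,-3,5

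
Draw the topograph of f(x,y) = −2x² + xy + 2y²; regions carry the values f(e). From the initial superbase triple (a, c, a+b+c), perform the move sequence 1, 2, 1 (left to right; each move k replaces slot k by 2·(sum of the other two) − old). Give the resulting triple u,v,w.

start (-2,2,1) = (f(1,0),f(0,1),f(1,1))
replace slot 1: 2·(2+1) − (-2) = 8 → (8,2,1)
replace slot 2: 2·(8+1) − 2 = 16 → (8,16,1)
replace slot 1: 2·(16+1) − 8 = 26 → (26,16,1)

26,16,1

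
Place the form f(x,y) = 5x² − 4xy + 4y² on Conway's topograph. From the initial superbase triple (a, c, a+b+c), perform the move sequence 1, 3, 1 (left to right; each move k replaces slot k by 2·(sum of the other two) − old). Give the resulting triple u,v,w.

start (5,4,5) = (f(1,0),f(0,1),f(1,1))
replace slot 1: 2·(4+5) − 5 = 13 → (13,4,5)
replace slot 3: 2·(13+4) − 5 = 29 → (13,4,29)
replace slot 1: 2·(4+29) − 13 = 53 → (53,4,29)

53,4,29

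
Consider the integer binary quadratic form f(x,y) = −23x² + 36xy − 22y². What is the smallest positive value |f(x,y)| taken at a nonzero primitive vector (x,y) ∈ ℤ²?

translate: b→10 (≡-36 mod 46), so (23,-36,22)→(23,10,9)
flip: (23,10,9)→(9,-10,23)
translate: b→8 (≡-10 mod 18), so (9,-10,23)→(9,8,22)
reduced (well bottom): (9,8,22) with a≤c, −a<b≤a
well minimum |f| = |-9| = 9 (negative-definite)

9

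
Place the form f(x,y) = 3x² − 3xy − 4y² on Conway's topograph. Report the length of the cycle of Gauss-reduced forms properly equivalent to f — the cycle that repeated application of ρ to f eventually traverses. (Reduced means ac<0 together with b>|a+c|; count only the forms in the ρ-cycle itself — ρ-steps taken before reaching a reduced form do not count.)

D = 57, ⌊√D⌋ = 7
descent: ρ → (-4,3,3)  [lands on river]
river: ρ → (3,3,-4)
river: ρ → (-4,5,2)
river: ρ → (2,7,-1)
river: ρ → (-1,7,2)
river: ρ → (2,5,-4)
ρ-cycle length = 6 (tail of 1 descent step not counted)

6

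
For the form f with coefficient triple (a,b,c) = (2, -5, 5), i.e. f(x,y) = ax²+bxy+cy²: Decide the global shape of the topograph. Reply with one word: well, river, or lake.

D = b²−4ac = (-5)² − 4·2·5 = -15
D < 0 ⇒ definite ⇒ every region one sign ⇒ single well

well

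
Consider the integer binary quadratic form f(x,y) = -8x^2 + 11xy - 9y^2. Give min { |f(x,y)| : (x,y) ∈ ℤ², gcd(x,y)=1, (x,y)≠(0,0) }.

translate: b→5 (≡-11 mod 16), so (8,-11,9)→(8,5,6)
flip: (8,5,6)→(6,-5,8)
reduced (well bottom): (6,-5,8) with a≤c, −a<b≤a
well minimum |f| = |-6| = 6 (negative-definite)

6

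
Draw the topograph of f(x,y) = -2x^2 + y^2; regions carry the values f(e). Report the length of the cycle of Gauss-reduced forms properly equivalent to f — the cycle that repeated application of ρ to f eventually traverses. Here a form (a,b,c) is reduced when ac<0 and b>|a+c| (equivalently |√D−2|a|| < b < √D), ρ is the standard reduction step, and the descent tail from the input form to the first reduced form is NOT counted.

D = 8, ⌊√D⌋ = 2
descent: ρ → (1,2,-1)  [lands on river]
river: ρ → (-1,2,1)
ρ-cycle length = 2 (tail of 1 descent step not counted)

2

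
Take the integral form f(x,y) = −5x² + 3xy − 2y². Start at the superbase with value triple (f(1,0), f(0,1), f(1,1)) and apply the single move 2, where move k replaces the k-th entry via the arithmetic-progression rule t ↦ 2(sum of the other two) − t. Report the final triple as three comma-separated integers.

start (-5,-2,-4) = (f(1,0),f(0,1),f(1,1))
replace slot 2: 2·((-5)+(-4)) − (-2) = -16 → (-5,-16,-4)

-5,-16,-4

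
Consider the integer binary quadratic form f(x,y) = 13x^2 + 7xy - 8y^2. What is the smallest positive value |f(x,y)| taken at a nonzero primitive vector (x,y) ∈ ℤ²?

river: ρ → (-8,9,12)
river: ρ → (12,15,-5)
river: ρ → (-5,15,12)
river: ρ → (12,9,-8)
river: ρ → (-8,7,13)
river: ρ → (13,19,-2)
river: ρ → (-2,21,3)
river: ρ → (3,21,-2)
river: ρ → (-2,19,13)
river: ρ → (13,7,-8)
closes: descent 0, river 10
min |a| on river = 2

2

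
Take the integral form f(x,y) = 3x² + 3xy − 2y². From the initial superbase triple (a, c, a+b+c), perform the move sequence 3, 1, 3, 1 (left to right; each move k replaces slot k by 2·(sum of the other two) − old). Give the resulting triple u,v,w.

start (3,-2,4) = (f(1,0),f(0,1),f(1,1))
replace slot 3: 2·(3+(-2)) − 4 = -2 → (3,-2,-2)
replace slot 1: 2·((-2)+(-2)) − 3 = -11 → (-11,-2,-2)
replace slot 3: 2·((-11)+(-2)) − (-2) = -24 → (-11,-2,-24)
replace slot 1: 2·((-2)+(-24)) − (-11) = -41 → (-41,-2,-24)

-41,-2,-24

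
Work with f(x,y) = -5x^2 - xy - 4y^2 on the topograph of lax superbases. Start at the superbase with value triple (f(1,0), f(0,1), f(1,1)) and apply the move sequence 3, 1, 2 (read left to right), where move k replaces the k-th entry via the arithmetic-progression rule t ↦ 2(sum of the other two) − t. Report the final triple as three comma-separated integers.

start (-5,-4,-10) = (f(1,0),f(0,1),f(1,1))
replace slot 3: 2·((-5)+(-4)) − (-10) = -8 → (-5,-4,-8)
replace slot 1: 2·((-4)+(-8)) − (-5) = -19 → (-19,-4,-8)
replace slot 2: 2·((-19)+(-8)) − (-4) = -50 → (-19,-50,-8)

-19,-50,-8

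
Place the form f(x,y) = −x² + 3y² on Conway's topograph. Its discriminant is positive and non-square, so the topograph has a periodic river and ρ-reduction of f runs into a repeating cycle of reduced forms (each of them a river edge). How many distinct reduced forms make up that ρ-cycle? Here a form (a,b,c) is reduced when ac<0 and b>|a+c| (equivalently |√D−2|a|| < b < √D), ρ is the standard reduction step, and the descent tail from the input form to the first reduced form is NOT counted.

D = 12, ⌊√D⌋ = 3
descent: ρ → (3,0,-1)
descent: ρ → (-1,2,2)  [lands on river]
river: ρ → (2,2,-1)
ρ-cycle length = 2 (tail of 2 descent steps not counted)

2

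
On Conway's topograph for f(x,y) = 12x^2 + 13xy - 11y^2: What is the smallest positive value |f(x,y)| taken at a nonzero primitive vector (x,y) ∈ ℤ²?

river: ρ → (-11,9,14)
river: ρ → (14,19,-6)
river: ρ → (-6,17,17)
river: ρ → (17,17,-6)
river: ρ → (-6,19,14)
river: ρ → (14,9,-11)
river: ρ → (-11,13,12)
river: ρ → (12,11,-12)
river: ρ → (-12,13,11)
river: ρ → (11,9,-14)
river: ρ → (-14,19,6)
river: ρ → (6,17,-17)
river: ρ → (-17,17,6)
river: ρ → (6,19,-14)
river: ρ → (-14,9,11)
river: ρ → (11,13,-12)
river: ρ → (-12,11,12)
river: ρ → (12,13,-11)
closes: descent 0, river 18
min |a| on river = 6

6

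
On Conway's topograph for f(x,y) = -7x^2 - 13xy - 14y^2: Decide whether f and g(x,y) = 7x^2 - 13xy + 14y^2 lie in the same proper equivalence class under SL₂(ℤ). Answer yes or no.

D₁ = -223, D₂ = -223
f is negative-definite; reduce −f:
−f: translate: b→-1 (≡13 mod 14), so (7,13,14)→(7,-1,8)
−f: reduced (well bottom): (7,-1,8) with a≤c, −a<b≤a
flip sign back: reduced form of f is (-7,1,-8)
g: translate: b→1 (≡-13 mod 14), so (7,-13,14)→(7,1,8)
g: reduced (well bottom): (7,1,8) with a≤c, −a<b≤a
reduced forms (-7, 1, -8) vs (7, 1, 8) ⇒ inequivalent

no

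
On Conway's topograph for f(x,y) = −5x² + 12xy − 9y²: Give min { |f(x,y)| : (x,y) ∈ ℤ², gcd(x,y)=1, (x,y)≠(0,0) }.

translate: b→-2 (≡-12 mod 10), so (5,-12,9)→(5,-2,2)
flip: (5,-2,2)→(2,2,5)
reduced (well bottom): (2,2,5) with a≤c, −a<b≤a
well minimum |f| = |-2| = 2 (negative-definite)

2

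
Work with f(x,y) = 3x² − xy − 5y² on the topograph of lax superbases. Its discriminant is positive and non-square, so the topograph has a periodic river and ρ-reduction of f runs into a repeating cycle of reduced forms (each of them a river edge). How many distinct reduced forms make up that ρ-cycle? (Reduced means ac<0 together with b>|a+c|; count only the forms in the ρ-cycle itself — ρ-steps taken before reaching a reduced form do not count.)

D = 61, ⌊√D⌋ = 7
descent: ρ → (-5,1,3)
descent: ρ → (3,5,-3)  [lands on river]
river: ρ → (-3,7,1)
river: ρ → (1,7,-3)
river: ρ → (-3,5,3)
river: ρ → (3,7,-1)
river: ρ → (-1,7,3)
ρ-cycle length = 6 (tail of 2 descent steps not counted)

6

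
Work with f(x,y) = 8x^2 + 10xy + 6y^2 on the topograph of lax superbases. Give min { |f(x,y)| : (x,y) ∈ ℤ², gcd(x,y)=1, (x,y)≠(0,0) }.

translate: b→-6 (≡10 mod 16), so (8,10,6)→(8,-6,4)
flip: (8,-6,4)→(4,6,8)
translate: b→-2 (≡6 mod 8), so (4,6,8)→(4,-2,6)
reduced (well bottom): (4,-2,6) with a≤c, −a<b≤a
well minimum = a = 4

4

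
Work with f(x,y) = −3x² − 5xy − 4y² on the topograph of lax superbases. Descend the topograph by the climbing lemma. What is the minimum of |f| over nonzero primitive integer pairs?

translate: b→-1 (≡5 mod 6), so (3,5,4)→(3,-1,2)
flip: (3,-1,2)→(2,1,3)
reduced (well bottom): (2,1,3) with a≤c, −a<b≤a
well minimum |f| = |-2| = 2 (negative-definite)

2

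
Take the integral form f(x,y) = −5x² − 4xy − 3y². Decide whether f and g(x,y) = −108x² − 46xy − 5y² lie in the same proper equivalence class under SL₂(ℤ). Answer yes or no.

D₁ = -44, D₂ = -44
f is negative-definite; reduce −f:
−f: flip: (5,4,3)→(3,-4,5)
−f: translate: b→2 (≡-4 mod 6), so (3,-4,5)→(3,2,4)
−f: reduced (well bottom): (3,2,4) with a≤c, −a<b≤a
flip sign back: reduced form of f is (-3,-2,-4)
g is negative-definite; reduce −g:
−g: flip: (108,46,5)→(5,-46,108)
−g: translate: b→4 (≡-46 mod 10), so (5,-46,108)→(5,4,3)
−g: flip: (5,4,3)→(3,-4,5)
−g: translate: b→2 (≡-4 mod 6), so (3,-4,5)→(3,2,4)
−g: reduced (well bottom): (3,2,4) with a≤c, −a<b≤a
flip sign back: reduced form of g is (-3,-2,-4)
reduced forms (-3, -2, -4) vs (-3, -2, -4) ⇒ equivalent

yes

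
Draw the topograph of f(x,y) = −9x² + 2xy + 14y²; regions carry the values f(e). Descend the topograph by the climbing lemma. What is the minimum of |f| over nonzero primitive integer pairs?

descent: ρ → (14,-2,-9)
descent: ρ → (-9,20,3)  [lands on river]
river: ρ → (3,22,-2)
river: ρ → (-2,22,3)
river: ρ → (3,20,-9)
river: ρ → (-9,16,7)
river: ρ → (7,12,-13)
river: ρ → (-13,14,6)
river: ρ → (6,22,-1)
river: ρ → (-1,22,6)
river: ρ → (6,14,-13)
river: ρ → (-13,12,7)
river: ρ → (7,16,-9)
closes: descent 2, river 12
min |a| on river = 1

1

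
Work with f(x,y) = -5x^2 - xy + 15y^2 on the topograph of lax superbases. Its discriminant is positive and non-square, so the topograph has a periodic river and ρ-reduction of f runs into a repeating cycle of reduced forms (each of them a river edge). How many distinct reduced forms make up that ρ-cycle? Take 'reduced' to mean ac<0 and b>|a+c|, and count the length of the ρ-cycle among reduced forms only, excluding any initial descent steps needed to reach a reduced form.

D = 301, ⌊√D⌋ = 17
descent: ρ → (15,1,-5)
descent: ρ → (-5,9,11)  [lands on river]
river: ρ → (11,13,-3)
river: ρ → (-3,17,1)
river: ρ → (1,17,-3)
river: ρ → (-3,13,11)
river: ρ → (11,9,-5)
river: ρ → (-5,11,9)
river: ρ → (9,7,-7)
river: ρ → (-7,7,9)
river: ρ → (9,11,-5)
ρ-cycle length = 10 (tail of 2 descent steps not counted)

10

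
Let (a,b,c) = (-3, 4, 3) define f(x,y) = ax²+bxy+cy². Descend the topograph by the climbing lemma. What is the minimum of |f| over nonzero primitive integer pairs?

river: ρ → (3,2,-4)
river: ρ → (-4,6,1)
river: ρ → (1,6,-4)
river: ρ → (-4,2,3)
river: ρ → (3,4,-3)
river: ρ → (-3,2,4)
river: ρ → (4,6,-1)
river: ρ → (-1,6,4)
river: ρ → (4,2,-3)
river: ρ → (-3,4,3)
closes: descent 0, river 10
min |a| on river = 1

1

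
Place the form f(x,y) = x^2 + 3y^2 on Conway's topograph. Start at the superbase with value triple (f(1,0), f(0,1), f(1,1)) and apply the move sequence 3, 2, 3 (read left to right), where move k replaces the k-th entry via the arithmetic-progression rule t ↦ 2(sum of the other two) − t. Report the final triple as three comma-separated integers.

start (1,3,4) = (f(1,0),f(0,1),f(1,1))
replace slot 3: 2·(1+3) − 4 = 4 → (1,3,4)
replace slot 2: 2·(1+4) − 3 = 7 → (1,7,4)
replace slot 3: 2·(1+7) − 4 = 12 → (1,7,12)

1,7,12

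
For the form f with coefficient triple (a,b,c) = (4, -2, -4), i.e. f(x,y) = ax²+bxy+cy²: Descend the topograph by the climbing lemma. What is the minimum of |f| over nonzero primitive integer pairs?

descent: ρ → (-4,2,4)  [lands on river]
river: ρ → (4,6,-2)
river: ρ → (-2,6,4)
river: ρ → (4,2,-4)
river: ρ → (-4,6,2)
river: ρ → (2,6,-4)
closes: descent 1, river 6
min |a| on river = 2

2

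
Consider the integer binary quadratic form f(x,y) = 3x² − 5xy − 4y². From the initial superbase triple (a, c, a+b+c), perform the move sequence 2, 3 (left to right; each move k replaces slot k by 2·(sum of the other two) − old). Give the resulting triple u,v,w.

start (3,-4,-6) = (f(1,0),f(0,1),f(1,1))
replace slot 2: 2·(3+(-6)) − (-4) = -2 → (3,-2,-6)
replace slot 3: 2·(3+(-2)) − (-6) = 8 → (3,-2,8)

3,-2,8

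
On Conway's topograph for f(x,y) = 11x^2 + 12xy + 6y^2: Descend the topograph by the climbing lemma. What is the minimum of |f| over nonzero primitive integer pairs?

translate: b→-10 (≡12 mod 22), so (11,12,6)→(11,-10,5)
flip: (11,-10,5)→(5,10,11)
translate: b→0 (≡10 mod 10), so (5,10,11)→(5,0,6)
reduced (well bottom): (5,0,6) with a≤c, −a<b≤a
well minimum = a = 5

5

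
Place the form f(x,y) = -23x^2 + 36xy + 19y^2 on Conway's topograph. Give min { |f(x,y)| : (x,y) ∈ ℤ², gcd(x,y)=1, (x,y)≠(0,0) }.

river: ρ → (19,40,-19)
river: ρ → (-19,36,23)
river: ρ → (23,10,-32)
river: ρ → (-32,54,1)
river: ρ → (1,54,-32)
river: ρ → (-32,10,23)
river: ρ → (23,36,-19)
river: ρ → (-19,40,19)
river: ρ → (19,36,-23)
river: ρ → (-23,10,32)
river: ρ → (32,54,-1)
river: ρ → (-1,54,32)
river: ρ → (32,10,-23)
river: ρ → (-23,36,19)
closes: descent 0, river 14
min |a| on river = 1

1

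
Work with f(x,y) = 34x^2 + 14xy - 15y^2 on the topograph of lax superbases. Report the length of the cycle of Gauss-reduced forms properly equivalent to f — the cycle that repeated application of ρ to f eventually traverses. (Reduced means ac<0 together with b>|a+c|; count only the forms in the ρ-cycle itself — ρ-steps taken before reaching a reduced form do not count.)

D = 2236, ⌊√D⌋ = 47
descent: ρ → (-15,46,2)  [lands on river]
river: ρ → (2,46,-15)
river: ρ → (-15,44,5)
river: ρ → (5,46,-6)
river: ρ → (-6,38,33)
river: ρ → (33,28,-11)
river: ρ → (-11,38,18)
river: ρ → (18,34,-15)
river: ρ → (-15,26,26)
river: ρ → (26,26,-15)
river: ρ → (-15,34,18)
river: ρ → (18,38,-11)
river: ρ → (-11,28,33)
river: ρ → (33,38,-6)
river: ρ → (-6,46,5)
river: ρ → (5,44,-15)
ρ-cycle length = 16 (tail of 1 descent step not counted)

16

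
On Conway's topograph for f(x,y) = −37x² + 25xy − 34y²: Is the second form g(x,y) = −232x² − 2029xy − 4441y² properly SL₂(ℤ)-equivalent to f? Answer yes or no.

D₁ = -4407, D₂ = -4407
f is negative-definite; reduce −f:
−f: flip: (37,-25,34)→(34,25,37)
−f: reduced (well bottom): (34,25,37) with a≤c, −a<b≤a
flip sign back: reduced form of f is (-34,-25,-37)
g is negative-definite; reduce −g:
−g: translate: b→173 (≡2029 mod 464), so (232,2029,4441)→(232,173,37)
−g: flip: (232,173,37)→(37,-173,232)
−g: translate: b→-25 (≡-173 mod 74), so (37,-173,232)→(37,-25,34)
−g: flip: (37,-25,34)→(34,25,37)
−g: reduced (well bottom): (34,25,37) with a≤c, −a<b≤a
flip sign back: reduced form of g is (-34,-25,-37)
reduced forms (-34, -25, -37) vs (-34, -25, -37) ⇒ equivalent

yes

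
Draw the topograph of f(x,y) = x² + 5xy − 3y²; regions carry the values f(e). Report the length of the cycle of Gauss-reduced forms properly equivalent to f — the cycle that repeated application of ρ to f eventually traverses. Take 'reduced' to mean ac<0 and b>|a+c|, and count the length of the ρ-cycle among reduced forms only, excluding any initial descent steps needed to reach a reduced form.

D = 37, ⌊√D⌋ = 6
river: ρ → (-3,1,3)
river: ρ → (3,5,-1)
river: ρ → (-1,5,3)
river: ρ → (3,1,-3)
river: ρ → (-3,5,1)
river: ρ → (1,5,-3)
ρ-cycle length = 6 (tail of 0 descent steps not counted)

6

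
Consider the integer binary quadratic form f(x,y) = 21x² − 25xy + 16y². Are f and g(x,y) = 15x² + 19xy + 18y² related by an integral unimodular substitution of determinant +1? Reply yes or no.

D₁ = -719, D₂ = -719
f: translate: b→17 (≡-25 mod 42), so (21,-25,16)→(21,17,12)
f: flip: (21,17,12)→(12,-17,21)
f: translate: b→7 (≡-17 mod 24), so (12,-17,21)→(12,7,16)
f: reduced (well bottom): (12,7,16) with a≤c, −a<b≤a
g: translate: b→-11 (≡19 mod 30), so (15,19,18)→(15,-11,14)
g: flip: (15,-11,14)→(14,11,15)
g: reduced (well bottom): (14,11,15) with a≤c, −a<b≤a
reduced forms (12, 7, 16) vs (14, 11, 15) ⇒ inequivalent

no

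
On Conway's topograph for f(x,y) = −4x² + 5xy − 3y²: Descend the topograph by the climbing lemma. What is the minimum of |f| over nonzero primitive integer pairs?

translate: b→3 (≡-5 mod 8), so (4,-5,3)→(4,3,2)
flip: (4,3,2)→(2,-3,4)
translate: b→1 (≡-3 mod 4), so (2,-3,4)→(2,1,3)
reduced (well bottom): (2,1,3) with a≤c, −a<b≤a
well minimum |f| = |-2| = 2 (negative-definite)

2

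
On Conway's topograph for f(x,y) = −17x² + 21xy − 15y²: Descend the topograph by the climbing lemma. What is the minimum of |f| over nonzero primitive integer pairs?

translate: b→13 (≡-21 mod 34), so (17,-21,15)→(17,13,11)
flip: (17,13,11)→(11,-13,17)
translate: b→9 (≡-13 mod 22), so (11,-13,17)→(11,9,15)
reduced (well bottom): (11,9,15) with a≤c, −a<b≤a
well minimum |f| = |-11| = 11 (negative-definite)

11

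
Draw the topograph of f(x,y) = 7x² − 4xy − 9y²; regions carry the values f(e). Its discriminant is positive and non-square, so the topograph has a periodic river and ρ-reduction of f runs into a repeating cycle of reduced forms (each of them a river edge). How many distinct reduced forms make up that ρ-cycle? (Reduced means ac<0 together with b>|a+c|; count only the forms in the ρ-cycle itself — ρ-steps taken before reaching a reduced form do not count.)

D = 268, ⌊√D⌋ = 16
descent: ρ → (-9,4,7)  [lands on river]
river: ρ → (7,10,-6)
river: ρ → (-6,14,3)
river: ρ → (3,16,-1)
river: ρ → (-1,16,3)
river: ρ → (3,14,-6)
river: ρ → (-6,10,7)
river: ρ → (7,4,-9)
river: ρ → (-9,14,2)
river: ρ → (2,14,-9)
ρ-cycle length = 10 (tail of 1 descent step not counted)

10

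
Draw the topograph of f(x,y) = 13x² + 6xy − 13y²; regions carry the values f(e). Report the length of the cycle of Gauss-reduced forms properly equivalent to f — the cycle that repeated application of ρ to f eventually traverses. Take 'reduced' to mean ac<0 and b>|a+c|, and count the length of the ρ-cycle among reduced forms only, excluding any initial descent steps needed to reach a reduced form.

D = 712, ⌊√D⌋ = 26
river: ρ → (-13,20,6)
river: ρ → (6,16,-19)
river: ρ → (-19,22,3)
river: ρ → (3,26,-3)
river: ρ → (-3,22,19)
river: ρ → (19,16,-6)
river: ρ → (-6,20,13)
river: ρ → (13,6,-13)
ρ-cycle length = 8 (tail of 0 descent steps not counted)

8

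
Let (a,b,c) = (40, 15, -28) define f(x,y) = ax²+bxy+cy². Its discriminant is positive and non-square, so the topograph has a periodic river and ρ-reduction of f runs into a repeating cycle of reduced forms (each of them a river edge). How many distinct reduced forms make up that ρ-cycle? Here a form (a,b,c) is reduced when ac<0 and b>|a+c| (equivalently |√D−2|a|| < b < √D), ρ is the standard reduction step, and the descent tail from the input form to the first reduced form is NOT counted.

D = 4705, ⌊√D⌋ = 68
river: ρ → (-28,41,27)
river: ρ → (27,67,-2)
river: ρ → (-2,65,60)
river: ρ → (60,55,-7)
river: ρ → (-7,57,52)
river: ρ → (52,47,-12)
river: ρ → (-12,49,48)
river: ρ → (48,47,-13)
river: ρ → (-13,57,28)
river: ρ → (28,55,-15)
river: ρ → (-15,65,8)
river: ρ → (8,63,-23)
river: ρ → (-23,29,42)
river: ρ → (42,55,-10)
river: ρ → (-10,65,12)
river: ρ → (12,55,-35)
river: ρ → (-35,15,32)
river: ρ → (32,49,-18)
river: ρ → (-18,59,17)
river: ρ → (17,43,-42)
river: ρ → (-42,41,18)
river: ρ → (18,67,-3)
river: ρ → (-3,65,40)
river: ρ → (40,15,-28)
ρ-cycle length = 24 (tail of 0 descent steps not counted)

24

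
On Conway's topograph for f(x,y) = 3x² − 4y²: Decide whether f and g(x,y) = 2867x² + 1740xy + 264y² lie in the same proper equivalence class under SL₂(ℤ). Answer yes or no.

D₁ = 48, D₂ = 48
river cycle of f (length 2): (3, 6, -1), (-1, 6, 3)
river cycle of g (length 2): (3, 6, -1), (-1, 6, 3)
cycles coincide ⇒ equivalent

yes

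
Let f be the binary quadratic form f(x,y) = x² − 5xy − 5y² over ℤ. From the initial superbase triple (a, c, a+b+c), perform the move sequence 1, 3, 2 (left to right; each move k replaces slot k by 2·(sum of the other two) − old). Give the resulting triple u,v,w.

start (1,-5,-9) = (f(1,0),f(0,1),f(1,1))
replace slot 1: 2·((-5)+(-9)) − 1 = -29 → (-29,-5,-9)
replace slot 3: 2·((-29)+(-5)) − (-9) = -59 → (-29,-5,-59)
replace slot 2: 2·((-29)+(-59)) − (-5) = -171 → (-29,-171,-59)

-29,-171,-59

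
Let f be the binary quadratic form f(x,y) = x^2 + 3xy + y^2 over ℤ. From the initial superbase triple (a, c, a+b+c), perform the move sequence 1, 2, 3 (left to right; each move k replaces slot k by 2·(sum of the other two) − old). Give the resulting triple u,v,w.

start (1,1,5) = (f(1,0),f(0,1),f(1,1))
replace slot 1: 2·(1+5) − 1 = 11 → (11,1,5)
replace slot 2: 2·(11+5) − 1 = 31 → (11,31,5)
replace slot 3: 2·(11+31) − 5 = 79 → (11,31,79)

11,31,79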